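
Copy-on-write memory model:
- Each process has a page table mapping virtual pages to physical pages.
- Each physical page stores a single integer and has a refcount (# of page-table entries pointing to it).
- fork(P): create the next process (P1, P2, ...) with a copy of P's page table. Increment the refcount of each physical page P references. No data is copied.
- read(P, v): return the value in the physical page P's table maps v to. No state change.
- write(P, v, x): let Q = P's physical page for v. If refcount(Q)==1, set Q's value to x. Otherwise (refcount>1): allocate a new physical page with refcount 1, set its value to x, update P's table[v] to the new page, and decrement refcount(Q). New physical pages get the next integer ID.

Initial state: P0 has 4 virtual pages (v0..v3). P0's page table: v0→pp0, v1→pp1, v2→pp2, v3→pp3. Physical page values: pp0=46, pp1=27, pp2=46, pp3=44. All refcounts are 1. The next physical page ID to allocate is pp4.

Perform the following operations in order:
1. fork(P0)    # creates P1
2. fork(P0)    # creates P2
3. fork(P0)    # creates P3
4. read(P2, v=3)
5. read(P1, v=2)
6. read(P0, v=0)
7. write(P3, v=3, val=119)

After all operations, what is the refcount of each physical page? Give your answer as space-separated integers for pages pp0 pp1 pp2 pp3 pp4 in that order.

Answer: 4 4 4 3 1

Derivation:
Op 1: fork(P0) -> P1. 4 ppages; refcounts: pp0:2 pp1:2 pp2:2 pp3:2
Op 2: fork(P0) -> P2. 4 ppages; refcounts: pp0:3 pp1:3 pp2:3 pp3:3
Op 3: fork(P0) -> P3. 4 ppages; refcounts: pp0:4 pp1:4 pp2:4 pp3:4
Op 4: read(P2, v3) -> 44. No state change.
Op 5: read(P1, v2) -> 46. No state change.
Op 6: read(P0, v0) -> 46. No state change.
Op 7: write(P3, v3, 119). refcount(pp3)=4>1 -> COPY to pp4. 5 ppages; refcounts: pp0:4 pp1:4 pp2:4 pp3:3 pp4:1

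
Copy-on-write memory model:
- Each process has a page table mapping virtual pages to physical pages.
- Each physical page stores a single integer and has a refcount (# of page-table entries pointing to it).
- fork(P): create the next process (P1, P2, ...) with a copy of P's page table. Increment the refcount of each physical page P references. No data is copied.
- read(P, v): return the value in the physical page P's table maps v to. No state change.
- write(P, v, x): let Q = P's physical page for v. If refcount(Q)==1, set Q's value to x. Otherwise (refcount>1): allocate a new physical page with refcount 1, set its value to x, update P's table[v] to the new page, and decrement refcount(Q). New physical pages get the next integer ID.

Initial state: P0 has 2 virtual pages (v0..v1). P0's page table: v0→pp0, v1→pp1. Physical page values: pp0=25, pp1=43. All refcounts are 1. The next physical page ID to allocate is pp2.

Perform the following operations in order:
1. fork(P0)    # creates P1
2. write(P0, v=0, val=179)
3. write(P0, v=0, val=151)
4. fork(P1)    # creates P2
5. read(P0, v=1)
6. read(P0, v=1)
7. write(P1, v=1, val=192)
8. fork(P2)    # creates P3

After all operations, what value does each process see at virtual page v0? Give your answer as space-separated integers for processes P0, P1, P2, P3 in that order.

Answer: 151 25 25 25

Derivation:
Op 1: fork(P0) -> P1. 2 ppages; refcounts: pp0:2 pp1:2
Op 2: write(P0, v0, 179). refcount(pp0)=2>1 -> COPY to pp2. 3 ppages; refcounts: pp0:1 pp1:2 pp2:1
Op 3: write(P0, v0, 151). refcount(pp2)=1 -> write in place. 3 ppages; refcounts: pp0:1 pp1:2 pp2:1
Op 4: fork(P1) -> P2. 3 ppages; refcounts: pp0:2 pp1:3 pp2:1
Op 5: read(P0, v1) -> 43. No state change.
Op 6: read(P0, v1) -> 43. No state change.
Op 7: write(P1, v1, 192). refcount(pp1)=3>1 -> COPY to pp3. 4 ppages; refcounts: pp0:2 pp1:2 pp2:1 pp3:1
Op 8: fork(P2) -> P3. 4 ppages; refcounts: pp0:3 pp1:3 pp2:1 pp3:1
P0: v0 -> pp2 = 151
P1: v0 -> pp0 = 25
P2: v0 -> pp0 = 25
P3: v0 -> pp0 = 25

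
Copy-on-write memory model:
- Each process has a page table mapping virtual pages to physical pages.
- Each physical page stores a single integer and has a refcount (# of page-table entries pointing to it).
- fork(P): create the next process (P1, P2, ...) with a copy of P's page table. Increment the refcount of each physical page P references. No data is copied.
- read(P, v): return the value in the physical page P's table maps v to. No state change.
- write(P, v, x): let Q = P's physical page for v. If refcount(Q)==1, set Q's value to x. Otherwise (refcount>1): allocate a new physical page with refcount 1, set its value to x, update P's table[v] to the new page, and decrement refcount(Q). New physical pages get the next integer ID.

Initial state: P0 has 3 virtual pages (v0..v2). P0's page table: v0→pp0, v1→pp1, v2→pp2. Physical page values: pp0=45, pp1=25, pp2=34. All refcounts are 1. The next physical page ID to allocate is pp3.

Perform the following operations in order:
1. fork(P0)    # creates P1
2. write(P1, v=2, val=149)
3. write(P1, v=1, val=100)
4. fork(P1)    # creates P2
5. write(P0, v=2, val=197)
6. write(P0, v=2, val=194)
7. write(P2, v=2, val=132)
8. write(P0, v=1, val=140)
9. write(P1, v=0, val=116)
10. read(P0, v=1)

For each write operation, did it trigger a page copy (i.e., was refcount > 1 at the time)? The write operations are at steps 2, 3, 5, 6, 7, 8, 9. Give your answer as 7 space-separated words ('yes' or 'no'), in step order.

Op 1: fork(P0) -> P1. 3 ppages; refcounts: pp0:2 pp1:2 pp2:2
Op 2: write(P1, v2, 149). refcount(pp2)=2>1 -> COPY to pp3. 4 ppages; refcounts: pp0:2 pp1:2 pp2:1 pp3:1
Op 3: write(P1, v1, 100). refcount(pp1)=2>1 -> COPY to pp4. 5 ppages; refcounts: pp0:2 pp1:1 pp2:1 pp3:1 pp4:1
Op 4: fork(P1) -> P2. 5 ppages; refcounts: pp0:3 pp1:1 pp2:1 pp3:2 pp4:2
Op 5: write(P0, v2, 197). refcount(pp2)=1 -> write in place. 5 ppages; refcounts: pp0:3 pp1:1 pp2:1 pp3:2 pp4:2
Op 6: write(P0, v2, 194). refcount(pp2)=1 -> write in place. 5 ppages; refcounts: pp0:3 pp1:1 pp2:1 pp3:2 pp4:2
Op 7: write(P2, v2, 132). refcount(pp3)=2>1 -> COPY to pp5. 6 ppages; refcounts: pp0:3 pp1:1 pp2:1 pp3:1 pp4:2 pp5:1
Op 8: write(P0, v1, 140). refcount(pp1)=1 -> write in place. 6 ppages; refcounts: pp0:3 pp1:1 pp2:1 pp3:1 pp4:2 pp5:1
Op 9: write(P1, v0, 116). refcount(pp0)=3>1 -> COPY to pp6. 7 ppages; refcounts: pp0:2 pp1:1 pp2:1 pp3:1 pp4:2 pp5:1 pp6:1
Op 10: read(P0, v1) -> 140. No state change.

yes yes no no yes no yes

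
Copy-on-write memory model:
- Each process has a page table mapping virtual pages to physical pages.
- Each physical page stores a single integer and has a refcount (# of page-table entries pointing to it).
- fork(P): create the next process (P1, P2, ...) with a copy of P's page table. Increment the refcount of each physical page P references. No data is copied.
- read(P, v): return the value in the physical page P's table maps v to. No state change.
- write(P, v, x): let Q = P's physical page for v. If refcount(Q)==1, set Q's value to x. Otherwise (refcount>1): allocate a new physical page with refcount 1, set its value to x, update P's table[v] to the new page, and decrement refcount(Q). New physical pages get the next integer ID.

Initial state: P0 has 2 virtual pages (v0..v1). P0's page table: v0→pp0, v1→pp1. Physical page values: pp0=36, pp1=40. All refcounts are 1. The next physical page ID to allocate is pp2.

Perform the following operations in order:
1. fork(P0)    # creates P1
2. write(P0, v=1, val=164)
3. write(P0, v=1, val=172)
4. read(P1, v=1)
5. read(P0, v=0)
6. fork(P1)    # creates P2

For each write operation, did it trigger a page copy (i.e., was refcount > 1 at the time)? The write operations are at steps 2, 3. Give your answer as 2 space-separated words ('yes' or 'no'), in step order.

Op 1: fork(P0) -> P1. 2 ppages; refcounts: pp0:2 pp1:2
Op 2: write(P0, v1, 164). refcount(pp1)=2>1 -> COPY to pp2. 3 ppages; refcounts: pp0:2 pp1:1 pp2:1
Op 3: write(P0, v1, 172). refcount(pp2)=1 -> write in place. 3 ppages; refcounts: pp0:2 pp1:1 pp2:1
Op 4: read(P1, v1) -> 40. No state change.
Op 5: read(P0, v0) -> 36. No state change.
Op 6: fork(P1) -> P2. 3 ppages; refcounts: pp0:3 pp1:2 pp2:1

yes no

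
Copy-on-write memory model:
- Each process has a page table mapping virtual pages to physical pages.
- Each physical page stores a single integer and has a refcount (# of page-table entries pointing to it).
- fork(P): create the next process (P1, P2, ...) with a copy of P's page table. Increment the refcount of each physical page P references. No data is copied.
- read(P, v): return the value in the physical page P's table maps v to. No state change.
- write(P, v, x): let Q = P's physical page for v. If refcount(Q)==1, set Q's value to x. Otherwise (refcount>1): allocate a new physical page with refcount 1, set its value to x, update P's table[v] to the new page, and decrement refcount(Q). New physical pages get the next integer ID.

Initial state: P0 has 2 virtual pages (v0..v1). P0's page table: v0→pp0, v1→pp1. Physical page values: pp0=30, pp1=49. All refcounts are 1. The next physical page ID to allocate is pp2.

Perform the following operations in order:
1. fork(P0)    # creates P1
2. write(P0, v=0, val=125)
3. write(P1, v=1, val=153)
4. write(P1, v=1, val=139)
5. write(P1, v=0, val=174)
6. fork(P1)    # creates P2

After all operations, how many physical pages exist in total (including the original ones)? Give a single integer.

Answer: 4

Derivation:
Op 1: fork(P0) -> P1. 2 ppages; refcounts: pp0:2 pp1:2
Op 2: write(P0, v0, 125). refcount(pp0)=2>1 -> COPY to pp2. 3 ppages; refcounts: pp0:1 pp1:2 pp2:1
Op 3: write(P1, v1, 153). refcount(pp1)=2>1 -> COPY to pp3. 4 ppages; refcounts: pp0:1 pp1:1 pp2:1 pp3:1
Op 4: write(P1, v1, 139). refcount(pp3)=1 -> write in place. 4 ppages; refcounts: pp0:1 pp1:1 pp2:1 pp3:1
Op 5: write(P1, v0, 174). refcount(pp0)=1 -> write in place. 4 ppages; refcounts: pp0:1 pp1:1 pp2:1 pp3:1
Op 6: fork(P1) -> P2. 4 ppages; refcounts: pp0:2 pp1:1 pp2:1 pp3:2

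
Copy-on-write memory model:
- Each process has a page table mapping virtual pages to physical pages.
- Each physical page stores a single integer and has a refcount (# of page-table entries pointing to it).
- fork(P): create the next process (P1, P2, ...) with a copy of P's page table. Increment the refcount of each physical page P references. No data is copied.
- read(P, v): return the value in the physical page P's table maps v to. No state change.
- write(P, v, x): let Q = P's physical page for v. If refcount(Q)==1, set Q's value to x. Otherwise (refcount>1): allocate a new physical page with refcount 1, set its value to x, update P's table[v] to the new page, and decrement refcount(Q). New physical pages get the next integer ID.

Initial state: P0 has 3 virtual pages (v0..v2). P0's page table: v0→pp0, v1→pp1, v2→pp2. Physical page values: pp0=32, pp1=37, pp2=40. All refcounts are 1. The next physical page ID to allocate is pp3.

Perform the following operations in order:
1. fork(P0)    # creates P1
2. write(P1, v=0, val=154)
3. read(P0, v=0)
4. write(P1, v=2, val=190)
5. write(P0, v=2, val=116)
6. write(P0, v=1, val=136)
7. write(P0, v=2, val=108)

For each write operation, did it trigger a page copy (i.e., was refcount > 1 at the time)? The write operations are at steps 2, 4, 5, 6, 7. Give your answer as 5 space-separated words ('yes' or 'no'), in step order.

Op 1: fork(P0) -> P1. 3 ppages; refcounts: pp0:2 pp1:2 pp2:2
Op 2: write(P1, v0, 154). refcount(pp0)=2>1 -> COPY to pp3. 4 ppages; refcounts: pp0:1 pp1:2 pp2:2 pp3:1
Op 3: read(P0, v0) -> 32. No state change.
Op 4: write(P1, v2, 190). refcount(pp2)=2>1 -> COPY to pp4. 5 ppages; refcounts: pp0:1 pp1:2 pp2:1 pp3:1 pp4:1
Op 5: write(P0, v2, 116). refcount(pp2)=1 -> write in place. 5 ppages; refcounts: pp0:1 pp1:2 pp2:1 pp3:1 pp4:1
Op 6: write(P0, v1, 136). refcount(pp1)=2>1 -> COPY to pp5. 6 ppages; refcounts: pp0:1 pp1:1 pp2:1 pp3:1 pp4:1 pp5:1
Op 7: write(P0, v2, 108). refcount(pp2)=1 -> write in place. 6 ppages; refcounts: pp0:1 pp1:1 pp2:1 pp3:1 pp4:1 pp5:1

yes yes no yes no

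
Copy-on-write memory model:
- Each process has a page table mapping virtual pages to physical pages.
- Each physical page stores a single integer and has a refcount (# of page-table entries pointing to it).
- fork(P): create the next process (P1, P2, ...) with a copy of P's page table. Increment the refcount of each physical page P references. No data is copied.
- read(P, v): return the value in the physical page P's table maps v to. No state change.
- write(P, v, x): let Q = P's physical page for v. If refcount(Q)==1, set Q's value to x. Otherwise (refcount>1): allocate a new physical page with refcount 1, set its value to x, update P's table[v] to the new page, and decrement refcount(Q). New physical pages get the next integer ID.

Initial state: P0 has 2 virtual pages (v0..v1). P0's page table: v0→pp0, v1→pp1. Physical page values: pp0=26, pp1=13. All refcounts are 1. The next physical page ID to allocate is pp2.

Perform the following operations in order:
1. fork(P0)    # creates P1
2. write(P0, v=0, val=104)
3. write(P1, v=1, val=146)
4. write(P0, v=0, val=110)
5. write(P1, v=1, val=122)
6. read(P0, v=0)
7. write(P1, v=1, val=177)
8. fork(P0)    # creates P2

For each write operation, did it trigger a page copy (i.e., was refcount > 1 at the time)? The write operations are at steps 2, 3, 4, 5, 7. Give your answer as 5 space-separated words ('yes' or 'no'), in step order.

Op 1: fork(P0) -> P1. 2 ppages; refcounts: pp0:2 pp1:2
Op 2: write(P0, v0, 104). refcount(pp0)=2>1 -> COPY to pp2. 3 ppages; refcounts: pp0:1 pp1:2 pp2:1
Op 3: write(P1, v1, 146). refcount(pp1)=2>1 -> COPY to pp3. 4 ppages; refcounts: pp0:1 pp1:1 pp2:1 pp3:1
Op 4: write(P0, v0, 110). refcount(pp2)=1 -> write in place. 4 ppages; refcounts: pp0:1 pp1:1 pp2:1 pp3:1
Op 5: write(P1, v1, 122). refcount(pp3)=1 -> write in place. 4 ppages; refcounts: pp0:1 pp1:1 pp2:1 pp3:1
Op 6: read(P0, v0) -> 110. No state change.
Op 7: write(P1, v1, 177). refcount(pp3)=1 -> write in place. 4 ppages; refcounts: pp0:1 pp1:1 pp2:1 pp3:1
Op 8: fork(P0) -> P2. 4 ppages; refcounts: pp0:1 pp1:2 pp2:2 pp3:1

yes yes no no no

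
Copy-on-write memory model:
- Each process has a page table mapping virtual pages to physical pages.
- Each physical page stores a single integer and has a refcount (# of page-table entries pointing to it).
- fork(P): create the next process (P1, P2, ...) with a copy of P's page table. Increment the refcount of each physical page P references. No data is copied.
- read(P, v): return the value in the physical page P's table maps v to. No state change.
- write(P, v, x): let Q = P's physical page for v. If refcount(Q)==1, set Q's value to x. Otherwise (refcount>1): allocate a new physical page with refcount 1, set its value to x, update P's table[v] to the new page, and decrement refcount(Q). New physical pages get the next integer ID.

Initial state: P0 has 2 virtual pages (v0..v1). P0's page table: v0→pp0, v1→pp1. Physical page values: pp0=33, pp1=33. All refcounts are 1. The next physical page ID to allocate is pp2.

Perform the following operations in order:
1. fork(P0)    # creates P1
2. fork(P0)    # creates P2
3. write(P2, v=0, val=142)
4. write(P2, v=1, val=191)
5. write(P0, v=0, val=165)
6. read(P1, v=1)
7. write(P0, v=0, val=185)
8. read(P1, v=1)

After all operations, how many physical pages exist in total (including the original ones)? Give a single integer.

Answer: 5

Derivation:
Op 1: fork(P0) -> P1. 2 ppages; refcounts: pp0:2 pp1:2
Op 2: fork(P0) -> P2. 2 ppages; refcounts: pp0:3 pp1:3
Op 3: write(P2, v0, 142). refcount(pp0)=3>1 -> COPY to pp2. 3 ppages; refcounts: pp0:2 pp1:3 pp2:1
Op 4: write(P2, v1, 191). refcount(pp1)=3>1 -> COPY to pp3. 4 ppages; refcounts: pp0:2 pp1:2 pp2:1 pp3:1
Op 5: write(P0, v0, 165). refcount(pp0)=2>1 -> COPY to pp4. 5 ppages; refcounts: pp0:1 pp1:2 pp2:1 pp3:1 pp4:1
Op 6: read(P1, v1) -> 33. No state change.
Op 7: write(P0, v0, 185). refcount(pp4)=1 -> write in place. 5 ppages; refcounts: pp0:1 pp1:2 pp2:1 pp3:1 pp4:1
Op 8: read(P1, v1) -> 33. No state change.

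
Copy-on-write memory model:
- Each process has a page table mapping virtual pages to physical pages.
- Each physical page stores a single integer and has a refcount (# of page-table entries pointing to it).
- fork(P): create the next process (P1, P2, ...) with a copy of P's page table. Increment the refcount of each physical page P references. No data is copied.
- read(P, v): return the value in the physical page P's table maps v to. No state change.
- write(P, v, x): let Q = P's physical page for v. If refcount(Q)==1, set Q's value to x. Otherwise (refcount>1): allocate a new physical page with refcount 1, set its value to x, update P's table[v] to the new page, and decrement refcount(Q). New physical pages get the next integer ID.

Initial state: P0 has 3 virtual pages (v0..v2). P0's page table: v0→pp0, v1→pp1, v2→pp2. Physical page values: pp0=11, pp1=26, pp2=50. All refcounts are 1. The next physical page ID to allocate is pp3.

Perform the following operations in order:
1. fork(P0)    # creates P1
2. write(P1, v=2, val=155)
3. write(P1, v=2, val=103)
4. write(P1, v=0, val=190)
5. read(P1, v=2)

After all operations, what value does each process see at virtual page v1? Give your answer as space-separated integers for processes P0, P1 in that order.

Answer: 26 26

Derivation:
Op 1: fork(P0) -> P1. 3 ppages; refcounts: pp0:2 pp1:2 pp2:2
Op 2: write(P1, v2, 155). refcount(pp2)=2>1 -> COPY to pp3. 4 ppages; refcounts: pp0:2 pp1:2 pp2:1 pp3:1
Op 3: write(P1, v2, 103). refcount(pp3)=1 -> write in place. 4 ppages; refcounts: pp0:2 pp1:2 pp2:1 pp3:1
Op 4: write(P1, v0, 190). refcount(pp0)=2>1 -> COPY to pp4. 5 ppages; refcounts: pp0:1 pp1:2 pp2:1 pp3:1 pp4:1
Op 5: read(P1, v2) -> 103. No state change.
P0: v1 -> pp1 = 26
P1: v1 -> pp1 = 26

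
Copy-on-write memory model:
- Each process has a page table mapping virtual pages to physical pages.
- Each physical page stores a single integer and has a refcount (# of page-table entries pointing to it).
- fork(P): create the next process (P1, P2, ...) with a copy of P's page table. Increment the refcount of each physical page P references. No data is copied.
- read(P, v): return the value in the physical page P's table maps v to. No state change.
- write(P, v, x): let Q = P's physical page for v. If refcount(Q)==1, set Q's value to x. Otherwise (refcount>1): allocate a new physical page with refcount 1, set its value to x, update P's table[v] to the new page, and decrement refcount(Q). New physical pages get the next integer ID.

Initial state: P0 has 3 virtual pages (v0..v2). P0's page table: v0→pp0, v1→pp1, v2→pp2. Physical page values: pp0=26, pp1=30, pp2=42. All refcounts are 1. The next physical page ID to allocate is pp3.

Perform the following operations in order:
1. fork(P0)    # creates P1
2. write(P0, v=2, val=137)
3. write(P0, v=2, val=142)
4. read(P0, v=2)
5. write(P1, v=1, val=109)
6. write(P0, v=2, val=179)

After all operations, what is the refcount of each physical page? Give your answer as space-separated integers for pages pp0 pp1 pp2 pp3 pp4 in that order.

Op 1: fork(P0) -> P1. 3 ppages; refcounts: pp0:2 pp1:2 pp2:2
Op 2: write(P0, v2, 137). refcount(pp2)=2>1 -> COPY to pp3. 4 ppages; refcounts: pp0:2 pp1:2 pp2:1 pp3:1
Op 3: write(P0, v2, 142). refcount(pp3)=1 -> write in place. 4 ppages; refcounts: pp0:2 pp1:2 pp2:1 pp3:1
Op 4: read(P0, v2) -> 142. No state change.
Op 5: write(P1, v1, 109). refcount(pp1)=2>1 -> COPY to pp4. 5 ppages; refcounts: pp0:2 pp1:1 pp2:1 pp3:1 pp4:1
Op 6: write(P0, v2, 179). refcount(pp3)=1 -> write in place. 5 ppages; refcounts: pp0:2 pp1:1 pp2:1 pp3:1 pp4:1

Answer: 2 1 1 1 1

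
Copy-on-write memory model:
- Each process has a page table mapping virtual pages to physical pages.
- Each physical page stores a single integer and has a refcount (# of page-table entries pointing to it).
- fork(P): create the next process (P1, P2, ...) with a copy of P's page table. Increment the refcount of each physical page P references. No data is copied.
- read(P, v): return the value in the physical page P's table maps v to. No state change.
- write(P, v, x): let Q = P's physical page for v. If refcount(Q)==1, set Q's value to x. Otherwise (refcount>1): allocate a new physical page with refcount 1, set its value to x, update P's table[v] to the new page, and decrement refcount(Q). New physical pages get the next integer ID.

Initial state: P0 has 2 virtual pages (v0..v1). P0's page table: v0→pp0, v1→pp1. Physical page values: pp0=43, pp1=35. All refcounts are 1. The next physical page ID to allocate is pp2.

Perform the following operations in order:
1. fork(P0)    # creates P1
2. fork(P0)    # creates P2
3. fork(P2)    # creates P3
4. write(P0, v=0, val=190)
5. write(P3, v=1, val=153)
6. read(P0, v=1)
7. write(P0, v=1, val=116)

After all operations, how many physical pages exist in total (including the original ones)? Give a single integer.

Answer: 5

Derivation:
Op 1: fork(P0) -> P1. 2 ppages; refcounts: pp0:2 pp1:2
Op 2: fork(P0) -> P2. 2 ppages; refcounts: pp0:3 pp1:3
Op 3: fork(P2) -> P3. 2 ppages; refcounts: pp0:4 pp1:4
Op 4: write(P0, v0, 190). refcount(pp0)=4>1 -> COPY to pp2. 3 ppages; refcounts: pp0:3 pp1:4 pp2:1
Op 5: write(P3, v1, 153). refcount(pp1)=4>1 -> COPY to pp3. 4 ppages; refcounts: pp0:3 pp1:3 pp2:1 pp3:1
Op 6: read(P0, v1) -> 35. No state change.
Op 7: write(P0, v1, 116). refcount(pp1)=3>1 -> COPY to pp4. 5 ppages; refcounts: pp0:3 pp1:2 pp2:1 pp3:1 pp4:1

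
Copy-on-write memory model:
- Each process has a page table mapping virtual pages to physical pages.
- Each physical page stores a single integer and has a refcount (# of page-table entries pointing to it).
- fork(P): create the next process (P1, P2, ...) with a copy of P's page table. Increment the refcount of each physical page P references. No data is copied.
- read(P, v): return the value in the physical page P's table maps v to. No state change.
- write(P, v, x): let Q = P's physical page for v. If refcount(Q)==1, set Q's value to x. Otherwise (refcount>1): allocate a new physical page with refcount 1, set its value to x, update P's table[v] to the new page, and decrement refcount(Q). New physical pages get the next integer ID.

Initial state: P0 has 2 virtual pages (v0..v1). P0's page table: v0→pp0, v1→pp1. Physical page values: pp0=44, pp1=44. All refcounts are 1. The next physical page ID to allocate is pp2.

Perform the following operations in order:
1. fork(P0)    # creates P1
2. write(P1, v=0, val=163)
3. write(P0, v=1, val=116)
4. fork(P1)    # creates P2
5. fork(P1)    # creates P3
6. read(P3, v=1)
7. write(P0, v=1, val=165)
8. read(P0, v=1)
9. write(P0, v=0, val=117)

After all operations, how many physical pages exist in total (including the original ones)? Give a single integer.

Op 1: fork(P0) -> P1. 2 ppages; refcounts: pp0:2 pp1:2
Op 2: write(P1, v0, 163). refcount(pp0)=2>1 -> COPY to pp2. 3 ppages; refcounts: pp0:1 pp1:2 pp2:1
Op 3: write(P0, v1, 116). refcount(pp1)=2>1 -> COPY to pp3. 4 ppages; refcounts: pp0:1 pp1:1 pp2:1 pp3:1
Op 4: fork(P1) -> P2. 4 ppages; refcounts: pp0:1 pp1:2 pp2:2 pp3:1
Op 5: fork(P1) -> P3. 4 ppages; refcounts: pp0:1 pp1:3 pp2:3 pp3:1
Op 6: read(P3, v1) -> 44. No state change.
Op 7: write(P0, v1, 165). refcount(pp3)=1 -> write in place. 4 ppages; refcounts: pp0:1 pp1:3 pp2:3 pp3:1
Op 8: read(P0, v1) -> 165. No state change.
Op 9: write(P0, v0, 117). refcount(pp0)=1 -> write in place. 4 ppages; refcounts: pp0:1 pp1:3 pp2:3 pp3:1

Answer: 4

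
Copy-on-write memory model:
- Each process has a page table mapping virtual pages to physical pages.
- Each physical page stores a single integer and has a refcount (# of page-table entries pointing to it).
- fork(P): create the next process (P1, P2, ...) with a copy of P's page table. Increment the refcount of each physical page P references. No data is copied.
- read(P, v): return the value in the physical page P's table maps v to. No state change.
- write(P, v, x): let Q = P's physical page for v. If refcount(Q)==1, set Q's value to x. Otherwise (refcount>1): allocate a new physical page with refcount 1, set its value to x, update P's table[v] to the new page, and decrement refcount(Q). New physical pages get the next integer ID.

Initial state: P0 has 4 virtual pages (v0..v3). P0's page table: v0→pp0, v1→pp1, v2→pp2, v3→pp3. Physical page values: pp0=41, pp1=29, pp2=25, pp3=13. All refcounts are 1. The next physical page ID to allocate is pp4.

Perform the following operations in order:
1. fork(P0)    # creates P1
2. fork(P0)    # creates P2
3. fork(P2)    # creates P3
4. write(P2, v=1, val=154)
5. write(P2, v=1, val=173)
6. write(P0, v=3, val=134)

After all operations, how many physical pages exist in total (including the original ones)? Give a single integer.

Answer: 6

Derivation:
Op 1: fork(P0) -> P1. 4 ppages; refcounts: pp0:2 pp1:2 pp2:2 pp3:2
Op 2: fork(P0) -> P2. 4 ppages; refcounts: pp0:3 pp1:3 pp2:3 pp3:3
Op 3: fork(P2) -> P3. 4 ppages; refcounts: pp0:4 pp1:4 pp2:4 pp3:4
Op 4: write(P2, v1, 154). refcount(pp1)=4>1 -> COPY to pp4. 5 ppages; refcounts: pp0:4 pp1:3 pp2:4 pp3:4 pp4:1
Op 5: write(P2, v1, 173). refcount(pp4)=1 -> write in place. 5 ppages; refcounts: pp0:4 pp1:3 pp2:4 pp3:4 pp4:1
Op 6: write(P0, v3, 134). refcount(pp3)=4>1 -> COPY to pp5. 6 ppages; refcounts: pp0:4 pp1:3 pp2:4 pp3:3 pp4:1 pp5:1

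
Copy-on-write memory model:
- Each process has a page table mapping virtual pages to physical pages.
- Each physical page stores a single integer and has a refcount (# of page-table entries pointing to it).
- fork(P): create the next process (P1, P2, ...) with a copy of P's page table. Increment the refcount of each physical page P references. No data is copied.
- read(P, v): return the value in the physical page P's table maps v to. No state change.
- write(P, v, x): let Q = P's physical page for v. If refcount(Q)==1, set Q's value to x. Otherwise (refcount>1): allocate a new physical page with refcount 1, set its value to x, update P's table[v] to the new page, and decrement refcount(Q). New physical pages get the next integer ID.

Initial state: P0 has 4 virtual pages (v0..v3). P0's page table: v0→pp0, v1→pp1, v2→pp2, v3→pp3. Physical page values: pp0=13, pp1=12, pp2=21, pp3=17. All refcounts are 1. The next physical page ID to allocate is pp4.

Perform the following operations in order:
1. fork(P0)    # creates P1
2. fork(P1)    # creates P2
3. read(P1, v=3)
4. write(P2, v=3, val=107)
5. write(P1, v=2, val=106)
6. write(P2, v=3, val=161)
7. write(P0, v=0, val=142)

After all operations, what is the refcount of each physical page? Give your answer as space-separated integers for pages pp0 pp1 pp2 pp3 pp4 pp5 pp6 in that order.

Op 1: fork(P0) -> P1. 4 ppages; refcounts: pp0:2 pp1:2 pp2:2 pp3:2
Op 2: fork(P1) -> P2. 4 ppages; refcounts: pp0:3 pp1:3 pp2:3 pp3:3
Op 3: read(P1, v3) -> 17. No state change.
Op 4: write(P2, v3, 107). refcount(pp3)=3>1 -> COPY to pp4. 5 ppages; refcounts: pp0:3 pp1:3 pp2:3 pp3:2 pp4:1
Op 5: write(P1, v2, 106). refcount(pp2)=3>1 -> COPY to pp5. 6 ppages; refcounts: pp0:3 pp1:3 pp2:2 pp3:2 pp4:1 pp5:1
Op 6: write(P2, v3, 161). refcount(pp4)=1 -> write in place. 6 ppages; refcounts: pp0:3 pp1:3 pp2:2 pp3:2 pp4:1 pp5:1
Op 7: write(P0, v0, 142). refcount(pp0)=3>1 -> COPY to pp6. 7 ppages; refcounts: pp0:2 pp1:3 pp2:2 pp3:2 pp4:1 pp5:1 pp6:1

Answer: 2 3 2 2 1 1 1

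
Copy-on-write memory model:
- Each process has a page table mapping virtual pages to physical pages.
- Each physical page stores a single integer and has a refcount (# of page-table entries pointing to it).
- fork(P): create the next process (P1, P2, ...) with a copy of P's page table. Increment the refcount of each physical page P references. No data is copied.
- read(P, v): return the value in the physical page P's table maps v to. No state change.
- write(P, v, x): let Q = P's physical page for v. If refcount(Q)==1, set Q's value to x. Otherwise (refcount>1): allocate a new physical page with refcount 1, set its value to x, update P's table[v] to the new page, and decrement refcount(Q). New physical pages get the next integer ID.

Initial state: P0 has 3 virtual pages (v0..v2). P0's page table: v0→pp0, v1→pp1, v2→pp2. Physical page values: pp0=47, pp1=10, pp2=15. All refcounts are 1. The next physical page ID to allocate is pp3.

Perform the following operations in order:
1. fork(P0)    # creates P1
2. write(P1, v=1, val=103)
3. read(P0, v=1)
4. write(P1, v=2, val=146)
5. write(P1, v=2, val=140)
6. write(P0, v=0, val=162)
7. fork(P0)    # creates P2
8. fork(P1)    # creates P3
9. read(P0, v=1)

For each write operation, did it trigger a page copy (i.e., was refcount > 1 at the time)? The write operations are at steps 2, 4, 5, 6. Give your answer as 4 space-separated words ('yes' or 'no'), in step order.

Op 1: fork(P0) -> P1. 3 ppages; refcounts: pp0:2 pp1:2 pp2:2
Op 2: write(P1, v1, 103). refcount(pp1)=2>1 -> COPY to pp3. 4 ppages; refcounts: pp0:2 pp1:1 pp2:2 pp3:1
Op 3: read(P0, v1) -> 10. No state change.
Op 4: write(P1, v2, 146). refcount(pp2)=2>1 -> COPY to pp4. 5 ppages; refcounts: pp0:2 pp1:1 pp2:1 pp3:1 pp4:1
Op 5: write(P1, v2, 140). refcount(pp4)=1 -> write in place. 5 ppages; refcounts: pp0:2 pp1:1 pp2:1 pp3:1 pp4:1
Op 6: write(P0, v0, 162). refcount(pp0)=2>1 -> COPY to pp5. 6 ppages; refcounts: pp0:1 pp1:1 pp2:1 pp3:1 pp4:1 pp5:1
Op 7: fork(P0) -> P2. 6 ppages; refcounts: pp0:1 pp1:2 pp2:2 pp3:1 pp4:1 pp5:2
Op 8: fork(P1) -> P3. 6 ppages; refcounts: pp0:2 pp1:2 pp2:2 pp3:2 pp4:2 pp5:2
Op 9: read(P0, v1) -> 10. No state change.

yes yes no yes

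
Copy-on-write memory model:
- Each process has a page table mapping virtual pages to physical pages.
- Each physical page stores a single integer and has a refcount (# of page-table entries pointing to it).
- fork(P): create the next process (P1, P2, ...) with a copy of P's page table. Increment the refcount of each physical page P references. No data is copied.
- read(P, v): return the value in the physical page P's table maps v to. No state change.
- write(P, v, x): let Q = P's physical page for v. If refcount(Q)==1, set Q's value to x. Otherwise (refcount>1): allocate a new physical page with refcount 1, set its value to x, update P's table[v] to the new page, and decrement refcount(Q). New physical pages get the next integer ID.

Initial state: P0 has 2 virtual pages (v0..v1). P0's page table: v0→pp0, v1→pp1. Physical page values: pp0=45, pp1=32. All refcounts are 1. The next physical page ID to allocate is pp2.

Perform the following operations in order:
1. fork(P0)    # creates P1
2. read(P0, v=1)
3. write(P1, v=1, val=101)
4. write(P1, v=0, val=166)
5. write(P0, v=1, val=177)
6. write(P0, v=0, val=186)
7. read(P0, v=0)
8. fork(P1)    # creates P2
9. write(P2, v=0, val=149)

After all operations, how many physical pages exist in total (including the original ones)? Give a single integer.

Op 1: fork(P0) -> P1. 2 ppages; refcounts: pp0:2 pp1:2
Op 2: read(P0, v1) -> 32. No state change.
Op 3: write(P1, v1, 101). refcount(pp1)=2>1 -> COPY to pp2. 3 ppages; refcounts: pp0:2 pp1:1 pp2:1
Op 4: write(P1, v0, 166). refcount(pp0)=2>1 -> COPY to pp3. 4 ppages; refcounts: pp0:1 pp1:1 pp2:1 pp3:1
Op 5: write(P0, v1, 177). refcount(pp1)=1 -> write in place. 4 ppages; refcounts: pp0:1 pp1:1 pp2:1 pp3:1
Op 6: write(P0, v0, 186). refcount(pp0)=1 -> write in place. 4 ppages; refcounts: pp0:1 pp1:1 pp2:1 pp3:1
Op 7: read(P0, v0) -> 186. No state change.
Op 8: fork(P1) -> P2. 4 ppages; refcounts: pp0:1 pp1:1 pp2:2 pp3:2
Op 9: write(P2, v0, 149). refcount(pp3)=2>1 -> COPY to pp4. 5 ppages; refcounts: pp0:1 pp1:1 pp2:2 pp3:1 pp4:1

Answer: 5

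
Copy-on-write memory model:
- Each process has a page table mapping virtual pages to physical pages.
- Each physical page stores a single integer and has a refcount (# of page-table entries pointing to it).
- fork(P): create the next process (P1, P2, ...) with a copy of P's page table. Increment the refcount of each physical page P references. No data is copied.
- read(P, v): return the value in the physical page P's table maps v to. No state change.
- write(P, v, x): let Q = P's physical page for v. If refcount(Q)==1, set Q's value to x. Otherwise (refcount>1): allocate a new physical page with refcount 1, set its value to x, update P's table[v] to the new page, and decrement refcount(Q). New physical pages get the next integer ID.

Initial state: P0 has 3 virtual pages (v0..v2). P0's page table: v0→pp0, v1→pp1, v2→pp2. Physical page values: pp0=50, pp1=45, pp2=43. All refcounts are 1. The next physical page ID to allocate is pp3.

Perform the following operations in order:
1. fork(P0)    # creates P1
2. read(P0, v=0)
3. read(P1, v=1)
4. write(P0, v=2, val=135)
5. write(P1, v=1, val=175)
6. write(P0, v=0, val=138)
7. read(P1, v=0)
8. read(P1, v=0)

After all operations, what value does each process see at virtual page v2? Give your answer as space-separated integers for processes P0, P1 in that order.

Op 1: fork(P0) -> P1. 3 ppages; refcounts: pp0:2 pp1:2 pp2:2
Op 2: read(P0, v0) -> 50. No state change.
Op 3: read(P1, v1) -> 45. No state change.
Op 4: write(P0, v2, 135). refcount(pp2)=2>1 -> COPY to pp3. 4 ppages; refcounts: pp0:2 pp1:2 pp2:1 pp3:1
Op 5: write(P1, v1, 175). refcount(pp1)=2>1 -> COPY to pp4. 5 ppages; refcounts: pp0:2 pp1:1 pp2:1 pp3:1 pp4:1
Op 6: write(P0, v0, 138). refcount(pp0)=2>1 -> COPY to pp5. 6 ppages; refcounts: pp0:1 pp1:1 pp2:1 pp3:1 pp4:1 pp5:1
Op 7: read(P1, v0) -> 50. No state change.
Op 8: read(P1, v0) -> 50. No state change.
P0: v2 -> pp3 = 135
P1: v2 -> pp2 = 43

Answer: 135 43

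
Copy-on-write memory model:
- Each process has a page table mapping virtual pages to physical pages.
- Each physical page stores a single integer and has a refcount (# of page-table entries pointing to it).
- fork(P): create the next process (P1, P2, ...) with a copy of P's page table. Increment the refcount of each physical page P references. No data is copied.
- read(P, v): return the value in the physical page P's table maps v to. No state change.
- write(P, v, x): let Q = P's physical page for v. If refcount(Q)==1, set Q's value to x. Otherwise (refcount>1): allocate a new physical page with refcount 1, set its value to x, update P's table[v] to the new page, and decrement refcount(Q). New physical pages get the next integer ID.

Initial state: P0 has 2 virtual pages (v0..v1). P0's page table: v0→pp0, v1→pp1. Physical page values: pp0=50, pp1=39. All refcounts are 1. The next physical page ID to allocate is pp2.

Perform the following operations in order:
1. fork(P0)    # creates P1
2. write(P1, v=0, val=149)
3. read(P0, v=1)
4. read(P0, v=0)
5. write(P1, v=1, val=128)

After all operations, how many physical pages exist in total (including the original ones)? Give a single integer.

Op 1: fork(P0) -> P1. 2 ppages; refcounts: pp0:2 pp1:2
Op 2: write(P1, v0, 149). refcount(pp0)=2>1 -> COPY to pp2. 3 ppages; refcounts: pp0:1 pp1:2 pp2:1
Op 3: read(P0, v1) -> 39. No state change.
Op 4: read(P0, v0) -> 50. No state change.
Op 5: write(P1, v1, 128). refcount(pp1)=2>1 -> COPY to pp3. 4 ppages; refcounts: pp0:1 pp1:1 pp2:1 pp3:1

Answer: 4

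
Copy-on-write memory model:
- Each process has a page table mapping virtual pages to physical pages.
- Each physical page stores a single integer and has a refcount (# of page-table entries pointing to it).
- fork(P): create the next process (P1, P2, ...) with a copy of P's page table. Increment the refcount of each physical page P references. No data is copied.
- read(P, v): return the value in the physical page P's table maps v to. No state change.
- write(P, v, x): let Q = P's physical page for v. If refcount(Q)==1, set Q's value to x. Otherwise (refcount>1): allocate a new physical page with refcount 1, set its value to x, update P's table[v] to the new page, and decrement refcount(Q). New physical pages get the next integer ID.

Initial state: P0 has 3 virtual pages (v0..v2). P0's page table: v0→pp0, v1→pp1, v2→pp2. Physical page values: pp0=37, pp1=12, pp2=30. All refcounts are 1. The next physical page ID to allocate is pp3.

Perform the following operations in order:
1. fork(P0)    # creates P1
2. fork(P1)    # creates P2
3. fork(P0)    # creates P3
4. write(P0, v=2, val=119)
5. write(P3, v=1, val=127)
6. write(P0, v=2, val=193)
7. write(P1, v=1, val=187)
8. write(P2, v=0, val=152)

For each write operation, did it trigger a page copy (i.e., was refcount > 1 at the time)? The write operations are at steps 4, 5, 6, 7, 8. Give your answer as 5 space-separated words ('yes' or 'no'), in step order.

Op 1: fork(P0) -> P1. 3 ppages; refcounts: pp0:2 pp1:2 pp2:2
Op 2: fork(P1) -> P2. 3 ppages; refcounts: pp0:3 pp1:3 pp2:3
Op 3: fork(P0) -> P3. 3 ppages; refcounts: pp0:4 pp1:4 pp2:4
Op 4: write(P0, v2, 119). refcount(pp2)=4>1 -> COPY to pp3. 4 ppages; refcounts: pp0:4 pp1:4 pp2:3 pp3:1
Op 5: write(P3, v1, 127). refcount(pp1)=4>1 -> COPY to pp4. 5 ppages; refcounts: pp0:4 pp1:3 pp2:3 pp3:1 pp4:1
Op 6: write(P0, v2, 193). refcount(pp3)=1 -> write in place. 5 ppages; refcounts: pp0:4 pp1:3 pp2:3 pp3:1 pp4:1
Op 7: write(P1, v1, 187). refcount(pp1)=3>1 -> COPY to pp5. 6 ppages; refcounts: pp0:4 pp1:2 pp2:3 pp3:1 pp4:1 pp5:1
Op 8: write(P2, v0, 152). refcount(pp0)=4>1 -> COPY to pp6. 7 ppages; refcounts: pp0:3 pp1:2 pp2:3 pp3:1 pp4:1 pp5:1 pp6:1

yes yes no yes yes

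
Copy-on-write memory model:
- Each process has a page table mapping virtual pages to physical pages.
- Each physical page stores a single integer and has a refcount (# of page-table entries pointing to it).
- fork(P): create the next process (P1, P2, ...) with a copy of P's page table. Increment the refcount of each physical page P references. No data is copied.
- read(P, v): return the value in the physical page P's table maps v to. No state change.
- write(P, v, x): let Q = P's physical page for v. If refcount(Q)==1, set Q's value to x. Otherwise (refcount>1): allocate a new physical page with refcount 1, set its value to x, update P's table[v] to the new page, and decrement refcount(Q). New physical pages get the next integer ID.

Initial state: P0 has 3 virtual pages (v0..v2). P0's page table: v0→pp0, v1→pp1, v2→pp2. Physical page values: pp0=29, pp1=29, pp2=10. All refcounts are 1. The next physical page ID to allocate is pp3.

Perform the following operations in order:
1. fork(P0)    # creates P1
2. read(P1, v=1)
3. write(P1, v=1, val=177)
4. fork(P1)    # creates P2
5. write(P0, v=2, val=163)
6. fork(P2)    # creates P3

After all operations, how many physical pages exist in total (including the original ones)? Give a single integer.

Op 1: fork(P0) -> P1. 3 ppages; refcounts: pp0:2 pp1:2 pp2:2
Op 2: read(P1, v1) -> 29. No state change.
Op 3: write(P1, v1, 177). refcount(pp1)=2>1 -> COPY to pp3. 4 ppages; refcounts: pp0:2 pp1:1 pp2:2 pp3:1
Op 4: fork(P1) -> P2. 4 ppages; refcounts: pp0:3 pp1:1 pp2:3 pp3:2
Op 5: write(P0, v2, 163). refcount(pp2)=3>1 -> COPY to pp4. 5 ppages; refcounts: pp0:3 pp1:1 pp2:2 pp3:2 pp4:1
Op 6: fork(P2) -> P3. 5 ppages; refcounts: pp0:4 pp1:1 pp2:3 pp3:3 pp4:1

Answer: 5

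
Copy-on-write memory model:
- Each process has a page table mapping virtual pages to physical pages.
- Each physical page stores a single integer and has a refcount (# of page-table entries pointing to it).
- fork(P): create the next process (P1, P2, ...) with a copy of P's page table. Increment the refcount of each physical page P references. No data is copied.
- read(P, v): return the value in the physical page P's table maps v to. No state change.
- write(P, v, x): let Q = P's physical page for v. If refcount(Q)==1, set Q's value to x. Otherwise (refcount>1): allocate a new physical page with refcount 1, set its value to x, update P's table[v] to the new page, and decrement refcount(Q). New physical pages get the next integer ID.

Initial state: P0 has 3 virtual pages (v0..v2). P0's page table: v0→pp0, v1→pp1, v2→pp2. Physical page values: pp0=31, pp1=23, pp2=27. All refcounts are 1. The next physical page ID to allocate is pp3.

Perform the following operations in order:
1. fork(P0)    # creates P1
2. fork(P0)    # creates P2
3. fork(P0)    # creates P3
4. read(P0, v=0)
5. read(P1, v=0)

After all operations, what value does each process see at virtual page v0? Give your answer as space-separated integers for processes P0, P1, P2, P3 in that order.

Answer: 31 31 31 31

Derivation:
Op 1: fork(P0) -> P1. 3 ppages; refcounts: pp0:2 pp1:2 pp2:2
Op 2: fork(P0) -> P2. 3 ppages; refcounts: pp0:3 pp1:3 pp2:3
Op 3: fork(P0) -> P3. 3 ppages; refcounts: pp0:4 pp1:4 pp2:4
Op 4: read(P0, v0) -> 31. No state change.
Op 5: read(P1, v0) -> 31. No state change.
P0: v0 -> pp0 = 31
P1: v0 -> pp0 = 31
P2: v0 -> pp0 = 31
P3: v0 -> pp0 = 31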